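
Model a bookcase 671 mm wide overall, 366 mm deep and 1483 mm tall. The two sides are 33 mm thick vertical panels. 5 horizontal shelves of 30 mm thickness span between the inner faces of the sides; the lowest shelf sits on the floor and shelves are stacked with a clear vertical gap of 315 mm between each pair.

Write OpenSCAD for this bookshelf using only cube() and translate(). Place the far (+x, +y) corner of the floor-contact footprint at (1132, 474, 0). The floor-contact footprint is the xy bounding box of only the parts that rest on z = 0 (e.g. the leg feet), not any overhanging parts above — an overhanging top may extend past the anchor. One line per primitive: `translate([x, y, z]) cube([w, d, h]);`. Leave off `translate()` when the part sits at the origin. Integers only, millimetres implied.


translate([461, 108, 0]) cube([33, 366, 1483]);
translate([1099, 108, 0]) cube([33, 366, 1483]);
translate([494, 108, 0]) cube([605, 366, 30]);
translate([494, 108, 345]) cube([605, 366, 30]);
translate([494, 108, 690]) cube([605, 366, 30]);
translate([494, 108, 1035]) cube([605, 366, 30]);
translate([494, 108, 1380]) cube([605, 366, 30]);


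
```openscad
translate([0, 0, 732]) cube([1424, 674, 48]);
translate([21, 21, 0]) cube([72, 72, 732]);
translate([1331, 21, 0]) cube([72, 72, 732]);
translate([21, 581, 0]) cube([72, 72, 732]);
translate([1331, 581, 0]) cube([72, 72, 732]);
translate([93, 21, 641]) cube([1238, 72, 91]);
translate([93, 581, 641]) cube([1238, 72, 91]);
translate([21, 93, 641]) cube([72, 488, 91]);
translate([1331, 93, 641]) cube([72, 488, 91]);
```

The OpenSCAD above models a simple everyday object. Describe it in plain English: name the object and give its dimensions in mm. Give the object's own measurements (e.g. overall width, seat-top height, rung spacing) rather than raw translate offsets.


A rectangular dining table. The top is 1424×674×48 mm with its upper surface at z = 780 mm. It stands on four 72×72 mm square legs, each inset 21 mm from the nearest pair of top edges, running from the floor to the underside of the top. Four apron rails, 72 mm thick and 91 mm tall, run between adjacent legs with their top edges flush with the underside of the top and their outer faces flush with the legs' outer faces.


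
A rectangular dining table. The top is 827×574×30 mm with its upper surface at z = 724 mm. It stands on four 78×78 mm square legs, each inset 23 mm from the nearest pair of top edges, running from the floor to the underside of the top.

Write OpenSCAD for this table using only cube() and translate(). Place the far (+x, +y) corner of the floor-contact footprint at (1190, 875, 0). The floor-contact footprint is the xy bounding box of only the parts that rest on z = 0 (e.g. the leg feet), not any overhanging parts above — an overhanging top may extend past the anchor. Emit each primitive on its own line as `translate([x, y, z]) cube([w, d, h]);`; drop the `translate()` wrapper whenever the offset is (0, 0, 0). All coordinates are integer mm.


// leg_h = 724 - 30 = 694
translate([386, 324, 694]) cube([827, 574, 30]);
translate([409, 347, 0]) cube([78, 78, 694]);
translate([1112, 347, 0]) cube([78, 78, 694]);
translate([409, 797, 0]) cube([78, 78, 694]);
translate([1112, 797, 0]) cube([78, 78, 694]);


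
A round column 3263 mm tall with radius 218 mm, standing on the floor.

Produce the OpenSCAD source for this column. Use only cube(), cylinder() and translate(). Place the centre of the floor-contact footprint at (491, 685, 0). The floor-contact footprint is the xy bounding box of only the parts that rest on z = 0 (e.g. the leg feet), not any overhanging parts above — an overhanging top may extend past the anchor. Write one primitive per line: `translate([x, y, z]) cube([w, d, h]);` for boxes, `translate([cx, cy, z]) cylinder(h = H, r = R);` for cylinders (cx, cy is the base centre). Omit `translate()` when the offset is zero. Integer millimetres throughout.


translate([491, 685, 0]) cylinder(h = 3263, r = 218);


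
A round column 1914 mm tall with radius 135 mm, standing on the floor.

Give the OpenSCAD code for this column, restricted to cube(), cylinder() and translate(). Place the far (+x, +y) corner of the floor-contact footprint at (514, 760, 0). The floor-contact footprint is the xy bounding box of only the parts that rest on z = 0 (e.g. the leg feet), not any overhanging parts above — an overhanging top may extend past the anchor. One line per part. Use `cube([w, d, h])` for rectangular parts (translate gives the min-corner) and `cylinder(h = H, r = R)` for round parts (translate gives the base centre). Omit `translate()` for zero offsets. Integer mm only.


translate([379, 625, 0]) cylinder(h = 1914, r = 135);


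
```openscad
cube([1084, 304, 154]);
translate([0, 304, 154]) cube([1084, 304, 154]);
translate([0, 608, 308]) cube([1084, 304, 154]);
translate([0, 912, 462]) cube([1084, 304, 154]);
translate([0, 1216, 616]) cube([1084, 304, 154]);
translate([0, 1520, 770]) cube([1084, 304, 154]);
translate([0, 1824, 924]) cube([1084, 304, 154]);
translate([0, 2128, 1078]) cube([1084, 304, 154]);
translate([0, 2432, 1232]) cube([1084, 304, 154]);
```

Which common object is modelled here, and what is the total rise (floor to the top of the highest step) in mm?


A staircase. The total rise is 1386 mm.

9 identical blocks, each offset up and back from the previous — a staircase. Each step is 154 mm tall and there are 9 of them, so the total rise is 9 × 154 = 1386 mm.


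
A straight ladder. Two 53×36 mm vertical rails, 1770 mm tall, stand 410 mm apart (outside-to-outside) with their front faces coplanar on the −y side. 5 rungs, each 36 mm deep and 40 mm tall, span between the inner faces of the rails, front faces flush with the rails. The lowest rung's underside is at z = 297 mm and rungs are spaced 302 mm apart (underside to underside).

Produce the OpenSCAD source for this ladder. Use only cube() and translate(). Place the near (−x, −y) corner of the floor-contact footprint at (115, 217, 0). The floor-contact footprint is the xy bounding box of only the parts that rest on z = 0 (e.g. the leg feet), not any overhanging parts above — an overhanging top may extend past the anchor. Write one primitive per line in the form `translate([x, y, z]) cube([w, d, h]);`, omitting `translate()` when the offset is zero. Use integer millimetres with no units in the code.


translate([115, 217, 0]) cube([53, 36, 1770]);
translate([472, 217, 0]) cube([53, 36, 1770]);
translate([168, 217, 297]) cube([304, 36, 40]);
translate([168, 217, 599]) cube([304, 36, 40]);
translate([168, 217, 901]) cube([304, 36, 40]);
translate([168, 217, 1203]) cube([304, 36, 40]);
translate([168, 217, 1505]) cube([304, 36, 40]);


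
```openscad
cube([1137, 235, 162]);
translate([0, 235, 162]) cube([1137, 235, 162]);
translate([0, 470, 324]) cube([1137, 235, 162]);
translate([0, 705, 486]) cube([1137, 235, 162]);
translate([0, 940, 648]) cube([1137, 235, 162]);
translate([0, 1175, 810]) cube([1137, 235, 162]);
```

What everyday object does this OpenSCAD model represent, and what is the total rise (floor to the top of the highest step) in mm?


A staircase. The total rise is 972 mm.

6 identical blocks, each offset up and back from the previous — a staircase. Each step is 162 mm tall and there are 6 of them, so the total rise is 6 × 162 = 972 mm.


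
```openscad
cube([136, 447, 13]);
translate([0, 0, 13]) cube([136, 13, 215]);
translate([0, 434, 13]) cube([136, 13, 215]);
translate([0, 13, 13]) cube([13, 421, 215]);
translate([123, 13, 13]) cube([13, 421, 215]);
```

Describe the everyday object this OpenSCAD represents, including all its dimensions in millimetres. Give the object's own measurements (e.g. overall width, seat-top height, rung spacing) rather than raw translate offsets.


An open-topped rectangular box: outside dimensions 136×447×228 mm, with a uniform wall and base thickness of 13 mm. The base is a full 136×447 slab on the floor; four walls sit on top of the base. The front and back walls (the −y and +y sides) span the full width; the two side walls fit between them.


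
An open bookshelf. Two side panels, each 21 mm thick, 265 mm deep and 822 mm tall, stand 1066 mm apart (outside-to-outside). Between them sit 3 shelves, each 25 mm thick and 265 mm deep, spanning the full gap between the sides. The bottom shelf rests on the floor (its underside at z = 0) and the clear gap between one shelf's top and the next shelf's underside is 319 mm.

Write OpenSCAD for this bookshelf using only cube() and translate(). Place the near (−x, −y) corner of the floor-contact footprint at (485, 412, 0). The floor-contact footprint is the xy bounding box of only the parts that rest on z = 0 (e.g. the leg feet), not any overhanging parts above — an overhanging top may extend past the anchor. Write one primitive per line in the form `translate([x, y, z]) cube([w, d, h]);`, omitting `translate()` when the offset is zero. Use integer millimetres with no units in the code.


translate([485, 412, 0]) cube([21, 265, 822]);
translate([1530, 412, 0]) cube([21, 265, 822]);
translate([506, 412, 0]) cube([1024, 265, 25]);
translate([506, 412, 344]) cube([1024, 265, 25]);
translate([506, 412, 688]) cube([1024, 265, 25]);


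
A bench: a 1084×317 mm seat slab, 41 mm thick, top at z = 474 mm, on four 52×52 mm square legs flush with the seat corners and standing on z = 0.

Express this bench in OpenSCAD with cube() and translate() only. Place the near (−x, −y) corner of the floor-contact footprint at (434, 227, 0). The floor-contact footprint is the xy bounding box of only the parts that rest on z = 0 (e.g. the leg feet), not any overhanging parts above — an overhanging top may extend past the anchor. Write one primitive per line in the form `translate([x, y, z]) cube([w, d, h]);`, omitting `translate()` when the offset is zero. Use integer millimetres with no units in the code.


translate([434, 227, 433]) cube([1084, 317, 41]);
translate([434, 227, 0]) cube([52, 52, 433]);
translate([434, 492, 0]) cube([52, 52, 433]);
translate([1466, 227, 0]) cube([52, 52, 433]);
translate([1466, 492, 0]) cube([52, 52, 433]);


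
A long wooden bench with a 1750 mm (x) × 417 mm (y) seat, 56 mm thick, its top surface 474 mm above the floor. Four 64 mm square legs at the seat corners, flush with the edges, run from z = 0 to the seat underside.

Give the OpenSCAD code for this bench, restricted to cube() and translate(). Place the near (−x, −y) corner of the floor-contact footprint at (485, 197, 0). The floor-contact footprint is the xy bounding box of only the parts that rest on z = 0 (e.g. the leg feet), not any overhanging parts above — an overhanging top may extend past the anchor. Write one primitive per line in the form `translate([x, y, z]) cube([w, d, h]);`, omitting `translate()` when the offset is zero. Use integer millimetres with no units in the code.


translate([485, 197, 418]) cube([1750, 417, 56]);
translate([485, 197, 0]) cube([64, 64, 418]);
translate([485, 550, 0]) cube([64, 64, 418]);
translate([2171, 197, 0]) cube([64, 64, 418]);
translate([2171, 550, 0]) cube([64, 64, 418]);


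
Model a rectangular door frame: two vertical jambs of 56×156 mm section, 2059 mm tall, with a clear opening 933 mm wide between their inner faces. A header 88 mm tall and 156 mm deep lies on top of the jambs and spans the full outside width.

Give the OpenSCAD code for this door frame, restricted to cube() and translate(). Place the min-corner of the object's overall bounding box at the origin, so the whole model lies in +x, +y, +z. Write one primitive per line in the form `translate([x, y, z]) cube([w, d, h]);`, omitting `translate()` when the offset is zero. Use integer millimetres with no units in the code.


cube([56, 156, 2059]);
translate([989, 0, 0]) cube([56, 156, 2059]);
translate([0, 0, 2059]) cube([1045, 156, 88]);


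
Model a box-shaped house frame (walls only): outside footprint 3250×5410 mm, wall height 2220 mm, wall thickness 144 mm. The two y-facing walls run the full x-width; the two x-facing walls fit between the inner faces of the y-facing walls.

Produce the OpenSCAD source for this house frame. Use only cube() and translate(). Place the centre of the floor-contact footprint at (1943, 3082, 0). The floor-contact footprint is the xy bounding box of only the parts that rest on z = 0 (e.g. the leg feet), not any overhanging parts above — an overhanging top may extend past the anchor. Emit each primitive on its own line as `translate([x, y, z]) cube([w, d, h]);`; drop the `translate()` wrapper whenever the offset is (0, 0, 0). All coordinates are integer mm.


translate([318, 377, 0]) cube([3250, 144, 2220]);
translate([318, 5643, 0]) cube([3250, 144, 2220]);
translate([318, 521, 0]) cube([144, 5122, 2220]);
translate([3424, 521, 0]) cube([144, 5122, 2220]);


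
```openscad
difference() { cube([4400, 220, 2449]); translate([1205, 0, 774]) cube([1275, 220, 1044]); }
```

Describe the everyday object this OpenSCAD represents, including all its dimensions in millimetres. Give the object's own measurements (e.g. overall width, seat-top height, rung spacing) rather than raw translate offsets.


A wall 4400 mm long (x), 220 mm thick (y), 2449 mm tall, with a rectangular window opening cut through it. The opening is 1275 mm wide and 1044 mm tall; its sill is at z = 774 mm and its near (−x) edge is 1205 mm from the wall's −x end. The opening passes through the full wall thickness.


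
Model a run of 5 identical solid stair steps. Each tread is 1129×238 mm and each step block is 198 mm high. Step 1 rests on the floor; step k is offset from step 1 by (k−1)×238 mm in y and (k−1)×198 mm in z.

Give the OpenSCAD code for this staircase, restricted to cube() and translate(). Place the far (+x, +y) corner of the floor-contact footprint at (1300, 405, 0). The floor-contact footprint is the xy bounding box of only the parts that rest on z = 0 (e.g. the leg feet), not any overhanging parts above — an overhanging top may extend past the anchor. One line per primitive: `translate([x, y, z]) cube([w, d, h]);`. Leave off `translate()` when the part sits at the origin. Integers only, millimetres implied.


translate([171, 167, 0]) cube([1129, 238, 198]);
translate([171, 405, 198]) cube([1129, 238, 198]);
translate([171, 643, 396]) cube([1129, 238, 198]);
translate([171, 881, 594]) cube([1129, 238, 198]);
translate([171, 1119, 792]) cube([1129, 238, 198]);


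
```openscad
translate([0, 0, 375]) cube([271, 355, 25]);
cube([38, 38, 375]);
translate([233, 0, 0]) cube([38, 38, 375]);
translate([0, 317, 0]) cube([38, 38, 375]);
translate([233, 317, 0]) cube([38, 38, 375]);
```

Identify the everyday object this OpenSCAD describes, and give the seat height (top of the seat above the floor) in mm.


A stool. The seat height is 400 mm.

A 271×355×25 slab at z = 375 on four corner posts — a stool. The seat top is 375 + 25 = 400 mm.


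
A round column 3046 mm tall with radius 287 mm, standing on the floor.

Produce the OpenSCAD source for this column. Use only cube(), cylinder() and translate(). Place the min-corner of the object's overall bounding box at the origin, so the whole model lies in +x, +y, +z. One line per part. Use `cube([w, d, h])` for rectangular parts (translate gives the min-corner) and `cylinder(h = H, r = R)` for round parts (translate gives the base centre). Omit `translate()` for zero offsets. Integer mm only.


translate([287, 287, 0]) cylinder(h = 3046, r = 287);


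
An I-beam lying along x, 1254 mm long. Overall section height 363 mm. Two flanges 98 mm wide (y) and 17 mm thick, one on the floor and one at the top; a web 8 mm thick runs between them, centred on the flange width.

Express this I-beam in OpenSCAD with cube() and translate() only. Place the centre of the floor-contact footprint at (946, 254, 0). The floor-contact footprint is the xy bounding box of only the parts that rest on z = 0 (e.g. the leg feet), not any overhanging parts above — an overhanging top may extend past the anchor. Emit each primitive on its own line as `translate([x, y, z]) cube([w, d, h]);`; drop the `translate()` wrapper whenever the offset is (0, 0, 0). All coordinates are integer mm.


translate([319, 205, 0]) cube([1254, 98, 17]);
translate([319, 250, 17]) cube([1254, 8, 329]);
translate([319, 205, 346]) cube([1254, 98, 17]);


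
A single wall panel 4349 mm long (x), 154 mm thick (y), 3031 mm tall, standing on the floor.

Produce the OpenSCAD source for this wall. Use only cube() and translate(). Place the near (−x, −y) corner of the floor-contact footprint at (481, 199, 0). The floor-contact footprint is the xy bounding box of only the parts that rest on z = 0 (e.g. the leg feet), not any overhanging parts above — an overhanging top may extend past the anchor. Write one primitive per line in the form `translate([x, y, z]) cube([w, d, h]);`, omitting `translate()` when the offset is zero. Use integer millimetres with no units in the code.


translate([481, 199, 0]) cube([4349, 154, 3031]);


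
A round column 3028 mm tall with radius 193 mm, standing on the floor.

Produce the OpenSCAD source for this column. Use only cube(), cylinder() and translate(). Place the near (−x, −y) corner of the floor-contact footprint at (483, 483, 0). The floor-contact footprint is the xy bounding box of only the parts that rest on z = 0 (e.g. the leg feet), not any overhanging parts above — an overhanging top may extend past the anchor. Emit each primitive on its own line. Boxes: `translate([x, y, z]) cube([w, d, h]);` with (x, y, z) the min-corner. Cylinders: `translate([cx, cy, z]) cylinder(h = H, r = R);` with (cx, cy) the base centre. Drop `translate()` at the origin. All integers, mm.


translate([676, 676, 0]) cylinder(h = 3028, r = 193);


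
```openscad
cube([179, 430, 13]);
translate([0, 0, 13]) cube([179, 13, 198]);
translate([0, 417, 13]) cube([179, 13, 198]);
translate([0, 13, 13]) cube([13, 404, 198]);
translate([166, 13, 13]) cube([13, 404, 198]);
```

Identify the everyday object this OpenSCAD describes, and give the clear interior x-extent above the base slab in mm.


An open box. The internal width is 153 mm.

A 179×430 base slab with four walls standing on it — an open box. The base is 179 mm wide and the walls are 13 mm thick, so the internal width is 179 − 2 × 13 = 153 mm.


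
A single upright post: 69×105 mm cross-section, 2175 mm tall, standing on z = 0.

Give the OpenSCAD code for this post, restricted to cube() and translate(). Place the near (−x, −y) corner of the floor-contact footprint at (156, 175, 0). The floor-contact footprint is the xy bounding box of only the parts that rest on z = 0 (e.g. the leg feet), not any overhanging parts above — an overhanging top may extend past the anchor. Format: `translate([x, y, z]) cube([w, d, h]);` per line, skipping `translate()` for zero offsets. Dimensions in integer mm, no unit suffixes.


translate([156, 175, 0]) cube([69, 105, 2175]);


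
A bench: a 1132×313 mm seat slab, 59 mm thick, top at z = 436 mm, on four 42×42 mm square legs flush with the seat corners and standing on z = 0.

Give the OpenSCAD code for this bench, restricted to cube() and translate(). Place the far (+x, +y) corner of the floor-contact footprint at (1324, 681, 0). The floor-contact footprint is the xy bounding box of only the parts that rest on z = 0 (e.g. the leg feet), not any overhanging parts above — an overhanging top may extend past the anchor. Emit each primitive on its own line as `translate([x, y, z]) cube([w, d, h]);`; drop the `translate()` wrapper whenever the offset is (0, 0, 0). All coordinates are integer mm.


translate([192, 368, 377]) cube([1132, 313, 59]);
translate([192, 368, 0]) cube([42, 42, 377]);
translate([192, 639, 0]) cube([42, 42, 377]);
translate([1282, 368, 0]) cube([42, 42, 377]);
translate([1282, 639, 0]) cube([42, 42, 377]);


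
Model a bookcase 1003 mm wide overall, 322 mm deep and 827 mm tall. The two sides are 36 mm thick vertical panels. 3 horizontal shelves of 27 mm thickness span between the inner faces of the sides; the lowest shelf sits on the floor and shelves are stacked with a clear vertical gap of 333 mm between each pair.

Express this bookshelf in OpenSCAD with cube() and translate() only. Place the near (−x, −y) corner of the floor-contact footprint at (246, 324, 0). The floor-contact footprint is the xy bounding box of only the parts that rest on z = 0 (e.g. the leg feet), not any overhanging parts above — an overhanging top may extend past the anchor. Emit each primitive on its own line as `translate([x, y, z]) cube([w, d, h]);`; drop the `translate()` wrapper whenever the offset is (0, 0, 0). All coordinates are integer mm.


translate([246, 324, 0]) cube([36, 322, 827]);
translate([1213, 324, 0]) cube([36, 322, 827]);
translate([282, 324, 0]) cube([931, 322, 27]);
translate([282, 324, 360]) cube([931, 322, 27]);
translate([282, 324, 720]) cube([931, 322, 27]);


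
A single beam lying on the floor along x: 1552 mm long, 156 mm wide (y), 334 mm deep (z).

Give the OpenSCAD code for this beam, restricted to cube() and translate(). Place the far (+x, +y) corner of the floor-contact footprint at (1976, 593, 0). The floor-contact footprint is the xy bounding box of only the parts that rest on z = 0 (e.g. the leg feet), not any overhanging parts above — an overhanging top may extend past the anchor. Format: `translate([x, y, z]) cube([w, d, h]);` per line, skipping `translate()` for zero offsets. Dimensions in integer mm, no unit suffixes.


translate([424, 437, 0]) cube([1552, 156, 334]);


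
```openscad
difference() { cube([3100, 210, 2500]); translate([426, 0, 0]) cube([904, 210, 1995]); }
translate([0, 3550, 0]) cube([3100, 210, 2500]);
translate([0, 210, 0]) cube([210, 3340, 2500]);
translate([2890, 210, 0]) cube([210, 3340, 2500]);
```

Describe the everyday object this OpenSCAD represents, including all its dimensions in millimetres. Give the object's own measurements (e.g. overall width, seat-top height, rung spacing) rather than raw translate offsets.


A single room: four walls, each 2500 mm tall and 210 mm thick, enclosing an outside footprint 3100×3760 mm (x × y), no floor or roof. The front and back walls (−y and +y sides) run the full x-width; the side walls fit between their inner faces. A door opening 904 mm wide and 1995 mm tall is cut through the front wall from the floor up, its −x edge 426 mm from the wall's −x end.


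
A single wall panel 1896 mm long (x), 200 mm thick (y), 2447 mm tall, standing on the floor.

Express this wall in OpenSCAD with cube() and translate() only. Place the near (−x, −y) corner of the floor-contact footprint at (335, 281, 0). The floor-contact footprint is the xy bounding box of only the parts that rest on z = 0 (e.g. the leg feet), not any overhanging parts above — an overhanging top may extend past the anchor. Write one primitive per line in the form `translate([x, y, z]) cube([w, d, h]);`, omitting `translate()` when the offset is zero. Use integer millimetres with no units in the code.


translate([335, 281, 0]) cube([1896, 200, 2447]);


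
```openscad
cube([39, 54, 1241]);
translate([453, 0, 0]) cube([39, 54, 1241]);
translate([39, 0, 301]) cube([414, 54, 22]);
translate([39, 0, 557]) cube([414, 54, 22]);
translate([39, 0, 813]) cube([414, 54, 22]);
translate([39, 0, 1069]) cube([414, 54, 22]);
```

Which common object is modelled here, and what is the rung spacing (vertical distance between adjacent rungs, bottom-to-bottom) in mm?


A ladder. The rung spacing is 256 mm.

Two tall 39×54 posts with 4 short bars between them — a ladder. Adjacent rungs sit at z = 301 and z = 557, so the spacing is 557 − 301 = 256 mm.


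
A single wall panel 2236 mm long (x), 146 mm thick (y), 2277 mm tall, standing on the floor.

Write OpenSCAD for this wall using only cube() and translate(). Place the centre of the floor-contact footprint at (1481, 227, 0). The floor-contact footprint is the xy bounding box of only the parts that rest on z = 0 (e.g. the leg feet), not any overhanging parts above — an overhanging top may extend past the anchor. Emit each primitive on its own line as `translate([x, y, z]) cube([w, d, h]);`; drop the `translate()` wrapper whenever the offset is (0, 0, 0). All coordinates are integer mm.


translate([363, 154, 0]) cube([2236, 146, 2277]);


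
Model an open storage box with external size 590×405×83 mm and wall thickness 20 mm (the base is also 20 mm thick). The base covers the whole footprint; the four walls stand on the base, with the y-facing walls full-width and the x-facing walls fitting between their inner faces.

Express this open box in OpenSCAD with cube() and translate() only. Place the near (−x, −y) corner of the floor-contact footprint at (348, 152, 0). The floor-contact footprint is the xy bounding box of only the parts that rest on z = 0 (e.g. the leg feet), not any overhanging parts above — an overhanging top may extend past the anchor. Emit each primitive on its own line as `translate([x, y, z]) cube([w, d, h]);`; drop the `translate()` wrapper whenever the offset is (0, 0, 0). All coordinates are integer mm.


translate([348, 152, 0]) cube([590, 405, 20]);
translate([348, 152, 20]) cube([590, 20, 63]);
translate([348, 537, 20]) cube([590, 20, 63]);
translate([348, 172, 20]) cube([20, 365, 63]);
translate([918, 172, 20]) cube([20, 365, 63]);


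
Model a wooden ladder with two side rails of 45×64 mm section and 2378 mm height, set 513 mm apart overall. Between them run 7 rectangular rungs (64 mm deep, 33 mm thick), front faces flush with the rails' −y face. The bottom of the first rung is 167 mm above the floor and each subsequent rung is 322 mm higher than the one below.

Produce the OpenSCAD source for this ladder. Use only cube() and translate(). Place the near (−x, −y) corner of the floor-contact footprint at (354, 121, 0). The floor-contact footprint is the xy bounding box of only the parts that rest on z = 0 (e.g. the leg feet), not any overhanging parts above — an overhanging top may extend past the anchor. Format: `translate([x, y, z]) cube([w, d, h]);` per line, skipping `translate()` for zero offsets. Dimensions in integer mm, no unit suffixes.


// rung span = 513 - 2*45 = 423
// rung[k] z = 167 + k*322
translate([354, 121, 0]) cube([45, 64, 2378]);
translate([822, 121, 0]) cube([45, 64, 2378]);
translate([399, 121, 167]) cube([423, 64, 33]);
translate([399, 121, 489]) cube([423, 64, 33]);
translate([399, 121, 811]) cube([423, 64, 33]);
translate([399, 121, 1133]) cube([423, 64, 33]);
translate([399, 121, 1455]) cube([423, 64, 33]);
translate([399, 121, 1777]) cube([423, 64, 33]);
translate([399, 121, 2099]) cube([423, 64, 33]);


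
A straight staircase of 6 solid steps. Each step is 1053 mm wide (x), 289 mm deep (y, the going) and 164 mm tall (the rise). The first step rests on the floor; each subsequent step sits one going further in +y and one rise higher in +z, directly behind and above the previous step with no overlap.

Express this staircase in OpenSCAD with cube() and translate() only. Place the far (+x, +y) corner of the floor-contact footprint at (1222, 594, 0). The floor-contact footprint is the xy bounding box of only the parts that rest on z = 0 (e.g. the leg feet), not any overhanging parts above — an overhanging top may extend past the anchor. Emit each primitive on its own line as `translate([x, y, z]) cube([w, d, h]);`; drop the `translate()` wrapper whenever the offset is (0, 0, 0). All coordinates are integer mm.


translate([169, 305, 0]) cube([1053, 289, 164]);
translate([169, 594, 164]) cube([1053, 289, 164]);
translate([169, 883, 328]) cube([1053, 289, 164]);
translate([169, 1172, 492]) cube([1053, 289, 164]);
translate([169, 1461, 656]) cube([1053, 289, 164]);
translate([169, 1750, 820]) cube([1053, 289, 164]);


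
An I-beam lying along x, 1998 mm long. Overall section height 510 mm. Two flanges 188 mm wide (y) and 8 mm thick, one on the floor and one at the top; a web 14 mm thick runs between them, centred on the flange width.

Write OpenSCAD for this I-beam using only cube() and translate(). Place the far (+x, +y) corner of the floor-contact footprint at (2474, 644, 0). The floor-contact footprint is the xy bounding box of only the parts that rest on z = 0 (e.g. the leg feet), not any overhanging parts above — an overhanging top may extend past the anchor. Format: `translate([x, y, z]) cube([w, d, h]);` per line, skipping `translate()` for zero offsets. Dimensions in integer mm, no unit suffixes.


translate([476, 456, 0]) cube([1998, 188, 8]);
translate([476, 543, 8]) cube([1998, 14, 494]);
translate([476, 456, 502]) cube([1998, 188, 8]);


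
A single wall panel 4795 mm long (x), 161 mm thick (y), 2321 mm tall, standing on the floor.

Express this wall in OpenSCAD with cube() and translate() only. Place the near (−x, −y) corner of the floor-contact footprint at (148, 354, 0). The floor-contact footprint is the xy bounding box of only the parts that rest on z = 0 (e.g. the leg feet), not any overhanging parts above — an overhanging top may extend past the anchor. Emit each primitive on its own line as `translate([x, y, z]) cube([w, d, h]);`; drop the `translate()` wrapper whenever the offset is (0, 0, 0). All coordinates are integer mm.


translate([148, 354, 0]) cube([4795, 161, 2321]);


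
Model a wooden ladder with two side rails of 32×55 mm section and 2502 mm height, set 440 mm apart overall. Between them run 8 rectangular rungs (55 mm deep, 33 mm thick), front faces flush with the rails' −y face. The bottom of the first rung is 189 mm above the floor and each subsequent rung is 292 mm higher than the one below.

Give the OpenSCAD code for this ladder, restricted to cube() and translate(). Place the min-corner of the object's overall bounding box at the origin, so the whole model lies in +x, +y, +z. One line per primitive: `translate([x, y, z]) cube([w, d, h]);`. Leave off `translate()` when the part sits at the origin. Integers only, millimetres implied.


cube([32, 55, 2502]);
translate([408, 0, 0]) cube([32, 55, 2502]);
translate([32, 0, 189]) cube([376, 55, 33]);
translate([32, 0, 481]) cube([376, 55, 33]);
translate([32, 0, 773]) cube([376, 55, 33]);
translate([32, 0, 1065]) cube([376, 55, 33]);
translate([32, 0, 1357]) cube([376, 55, 33]);
translate([32, 0, 1649]) cube([376, 55, 33]);
translate([32, 0, 1941]) cube([376, 55, 33]);
translate([32, 0, 2233]) cube([376, 55, 33]);


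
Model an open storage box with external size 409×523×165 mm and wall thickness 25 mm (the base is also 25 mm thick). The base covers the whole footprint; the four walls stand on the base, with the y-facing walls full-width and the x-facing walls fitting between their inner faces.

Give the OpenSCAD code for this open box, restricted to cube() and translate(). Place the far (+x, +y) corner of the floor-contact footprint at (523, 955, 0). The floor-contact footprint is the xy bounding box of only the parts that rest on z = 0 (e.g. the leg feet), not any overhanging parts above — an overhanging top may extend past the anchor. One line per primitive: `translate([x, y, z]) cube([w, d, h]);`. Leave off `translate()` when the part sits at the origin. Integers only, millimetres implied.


translate([114, 432, 0]) cube([409, 523, 25]);
translate([114, 432, 25]) cube([409, 25, 140]);
translate([114, 930, 25]) cube([409, 25, 140]);
translate([114, 457, 25]) cube([25, 473, 140]);
translate([498, 457, 25]) cube([25, 473, 140]);


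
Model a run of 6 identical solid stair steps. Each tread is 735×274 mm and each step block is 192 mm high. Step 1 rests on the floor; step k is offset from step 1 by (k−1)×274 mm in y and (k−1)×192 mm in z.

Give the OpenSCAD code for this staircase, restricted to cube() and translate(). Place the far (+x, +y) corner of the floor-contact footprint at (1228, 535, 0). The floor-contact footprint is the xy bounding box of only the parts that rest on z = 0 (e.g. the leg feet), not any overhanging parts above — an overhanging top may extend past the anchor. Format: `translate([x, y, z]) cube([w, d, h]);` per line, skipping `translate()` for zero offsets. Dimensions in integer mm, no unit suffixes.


translate([493, 261, 0]) cube([735, 274, 192]);
translate([493, 535, 192]) cube([735, 274, 192]);
translate([493, 809, 384]) cube([735, 274, 192]);
translate([493, 1083, 576]) cube([735, 274, 192]);
translate([493, 1357, 768]) cube([735, 274, 192]);
translate([493, 1631, 960]) cube([735, 274, 192]);


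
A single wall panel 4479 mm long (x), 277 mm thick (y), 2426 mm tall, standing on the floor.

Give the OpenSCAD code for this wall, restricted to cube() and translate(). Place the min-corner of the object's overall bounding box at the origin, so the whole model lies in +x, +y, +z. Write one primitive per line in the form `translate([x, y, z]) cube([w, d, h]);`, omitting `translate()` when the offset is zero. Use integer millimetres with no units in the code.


cube([4479, 277, 2426]);


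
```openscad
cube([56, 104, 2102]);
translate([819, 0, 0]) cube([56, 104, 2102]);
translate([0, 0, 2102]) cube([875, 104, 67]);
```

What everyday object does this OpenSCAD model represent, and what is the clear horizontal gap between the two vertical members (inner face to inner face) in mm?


A door frame. The clear opening width is 763 mm.

Two 2102 mm tall posts with a header on top — a door frame. The left jamb is 56 mm wide at x = 0; the right jamb starts at x = 819. The clear opening is 819 − 56 = 763 mm.


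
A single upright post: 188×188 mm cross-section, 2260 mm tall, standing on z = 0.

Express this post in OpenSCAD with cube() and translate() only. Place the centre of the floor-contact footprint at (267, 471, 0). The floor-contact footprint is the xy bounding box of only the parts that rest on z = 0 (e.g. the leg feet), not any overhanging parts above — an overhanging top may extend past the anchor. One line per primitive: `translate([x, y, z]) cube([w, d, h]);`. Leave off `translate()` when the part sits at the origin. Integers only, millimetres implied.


translate([173, 377, 0]) cube([188, 188, 2260]);


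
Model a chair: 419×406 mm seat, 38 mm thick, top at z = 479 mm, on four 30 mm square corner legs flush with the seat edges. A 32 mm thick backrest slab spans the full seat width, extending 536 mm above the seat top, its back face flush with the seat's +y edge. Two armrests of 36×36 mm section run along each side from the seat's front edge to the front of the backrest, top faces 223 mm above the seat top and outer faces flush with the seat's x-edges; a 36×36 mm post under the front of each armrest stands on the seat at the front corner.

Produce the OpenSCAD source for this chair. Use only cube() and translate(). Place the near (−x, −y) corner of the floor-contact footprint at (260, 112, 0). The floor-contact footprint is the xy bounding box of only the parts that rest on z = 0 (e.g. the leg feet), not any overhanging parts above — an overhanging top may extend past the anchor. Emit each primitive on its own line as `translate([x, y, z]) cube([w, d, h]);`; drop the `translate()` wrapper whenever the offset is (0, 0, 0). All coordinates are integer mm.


translate([260, 112, 441]) cube([419, 406, 38]);
translate([260, 112, 0]) cube([30, 30, 441]);
translate([649, 112, 0]) cube([30, 30, 441]);
translate([260, 488, 0]) cube([30, 30, 441]);
translate([649, 488, 0]) cube([30, 30, 441]);
translate([260, 486, 479]) cube([419, 32, 536]);
translate([260, 112, 666]) cube([36, 374, 36]);
translate([643, 112, 666]) cube([36, 374, 36]);
translate([260, 112, 479]) cube([36, 36, 187]);
translate([643, 112, 479]) cube([36, 36, 187]);


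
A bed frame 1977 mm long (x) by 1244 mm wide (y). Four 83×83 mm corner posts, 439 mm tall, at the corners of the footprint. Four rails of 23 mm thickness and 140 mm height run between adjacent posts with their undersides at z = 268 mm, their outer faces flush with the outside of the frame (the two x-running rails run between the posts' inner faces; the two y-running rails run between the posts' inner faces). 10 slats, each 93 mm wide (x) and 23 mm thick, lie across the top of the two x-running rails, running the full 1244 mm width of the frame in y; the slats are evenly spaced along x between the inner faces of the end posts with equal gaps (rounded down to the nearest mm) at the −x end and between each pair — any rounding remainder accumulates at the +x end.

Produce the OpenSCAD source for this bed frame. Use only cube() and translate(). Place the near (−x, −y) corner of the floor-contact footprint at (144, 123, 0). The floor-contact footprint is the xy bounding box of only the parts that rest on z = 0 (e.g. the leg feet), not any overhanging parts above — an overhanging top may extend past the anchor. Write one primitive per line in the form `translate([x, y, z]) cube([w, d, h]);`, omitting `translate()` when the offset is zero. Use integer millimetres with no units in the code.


// slat z = rail_z + rail_h = 268 + 140 = 408
// slat gap = ⌊(1811 − 10·93) / 11⌋ = 80
translate([144, 123, 0]) cube([83, 83, 439]);
translate([144, 1284, 0]) cube([83, 83, 439]);
translate([2038, 123, 0]) cube([83, 83, 439]);
translate([2038, 1284, 0]) cube([83, 83, 439]);
translate([227, 123, 268]) cube([1811, 23, 140]);
translate([227, 1344, 268]) cube([1811, 23, 140]);
translate([144, 206, 268]) cube([23, 1078, 140]);
translate([2098, 206, 268]) cube([23, 1078, 140]);
translate([307, 123, 408]) cube([93, 1244, 23]);
translate([480, 123, 408]) cube([93, 1244, 23]);
translate([653, 123, 408]) cube([93, 1244, 23]);
translate([826, 123, 408]) cube([93, 1244, 23]);
translate([999, 123, 408]) cube([93, 1244, 23]);
translate([1172, 123, 408]) cube([93, 1244, 23]);
translate([1345, 123, 408]) cube([93, 1244, 23]);
translate([1518, 123, 408]) cube([93, 1244, 23]);
translate([1691, 123, 408]) cube([93, 1244, 23]);
translate([1864, 123, 408]) cube([93, 1244, 23]);


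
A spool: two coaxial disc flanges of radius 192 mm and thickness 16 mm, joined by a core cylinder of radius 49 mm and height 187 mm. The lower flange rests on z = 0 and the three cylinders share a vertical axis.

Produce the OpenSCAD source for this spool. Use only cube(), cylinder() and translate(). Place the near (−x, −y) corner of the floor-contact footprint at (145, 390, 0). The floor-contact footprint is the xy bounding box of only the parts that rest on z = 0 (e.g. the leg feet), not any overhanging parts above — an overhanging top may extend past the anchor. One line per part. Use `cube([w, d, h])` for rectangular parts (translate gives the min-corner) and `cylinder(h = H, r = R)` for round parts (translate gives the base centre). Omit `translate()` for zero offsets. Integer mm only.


translate([337, 582, 0]) cylinder(h = 16, r = 192);
translate([337, 582, 16]) cylinder(h = 187, r = 49);
translate([337, 582, 203]) cylinder(h = 16, r = 192);


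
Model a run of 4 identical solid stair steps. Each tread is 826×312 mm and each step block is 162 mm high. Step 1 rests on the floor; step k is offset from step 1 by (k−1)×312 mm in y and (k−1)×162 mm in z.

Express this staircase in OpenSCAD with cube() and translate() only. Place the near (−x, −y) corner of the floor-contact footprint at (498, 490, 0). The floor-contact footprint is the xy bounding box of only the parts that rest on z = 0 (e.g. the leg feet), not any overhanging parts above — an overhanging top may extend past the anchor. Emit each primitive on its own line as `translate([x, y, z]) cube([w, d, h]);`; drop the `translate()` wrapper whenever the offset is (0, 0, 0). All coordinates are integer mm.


translate([498, 490, 0]) cube([826, 312, 162]);
translate([498, 802, 162]) cube([826, 312, 162]);
translate([498, 1114, 324]) cube([826, 312, 162]);
translate([498, 1426, 486]) cube([826, 312, 162]);


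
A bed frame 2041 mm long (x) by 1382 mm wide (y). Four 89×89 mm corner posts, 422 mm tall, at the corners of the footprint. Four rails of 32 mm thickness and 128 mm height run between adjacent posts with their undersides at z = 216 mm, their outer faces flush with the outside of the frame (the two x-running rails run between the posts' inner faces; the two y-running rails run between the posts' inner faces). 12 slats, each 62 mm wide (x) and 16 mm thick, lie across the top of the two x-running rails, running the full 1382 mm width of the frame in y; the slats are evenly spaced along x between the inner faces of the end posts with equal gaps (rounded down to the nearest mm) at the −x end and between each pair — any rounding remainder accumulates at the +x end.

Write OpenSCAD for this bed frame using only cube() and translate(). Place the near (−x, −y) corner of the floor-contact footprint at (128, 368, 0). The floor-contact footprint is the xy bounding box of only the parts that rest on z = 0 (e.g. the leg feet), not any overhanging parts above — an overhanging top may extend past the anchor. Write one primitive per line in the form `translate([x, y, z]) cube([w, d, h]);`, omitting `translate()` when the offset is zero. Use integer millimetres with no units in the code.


translate([128, 368, 0]) cube([89, 89, 422]);
translate([128, 1661, 0]) cube([89, 89, 422]);
translate([2080, 368, 0]) cube([89, 89, 422]);
translate([2080, 1661, 0]) cube([89, 89, 422]);
translate([217, 368, 216]) cube([1863, 32, 128]);
translate([217, 1718, 216]) cube([1863, 32, 128]);
translate([128, 457, 216]) cube([32, 1204, 128]);
translate([2137, 457, 216]) cube([32, 1204, 128]);
translate([303, 368, 344]) cube([62, 1382, 16]);
translate([451, 368, 344]) cube([62, 1382, 16]);
translate([599, 368, 344]) cube([62, 1382, 16]);
translate([747, 368, 344]) cube([62, 1382, 16]);
translate([895, 368, 344]) cube([62, 1382, 16]);
translate([1043, 368, 344]) cube([62, 1382, 16]);
translate([1191, 368, 344]) cube([62, 1382, 16]);
translate([1339, 368, 344]) cube([62, 1382, 16]);
translate([1487, 368, 344]) cube([62, 1382, 16]);
translate([1635, 368, 344]) cube([62, 1382, 16]);
translate([1783, 368, 344]) cube([62, 1382, 16]);
translate([1931, 368, 344]) cube([62, 1382, 16]);
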